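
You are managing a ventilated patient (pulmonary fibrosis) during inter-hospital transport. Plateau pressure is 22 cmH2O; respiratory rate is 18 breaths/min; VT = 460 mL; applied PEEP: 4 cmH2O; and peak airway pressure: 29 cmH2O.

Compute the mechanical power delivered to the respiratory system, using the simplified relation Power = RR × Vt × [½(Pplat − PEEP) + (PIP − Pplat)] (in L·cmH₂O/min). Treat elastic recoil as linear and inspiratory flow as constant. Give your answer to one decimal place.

132.5

Per-breath work = Vt × [½(Pplat−PEEP) + (PIP−Pplat)] = 0.460 × [0.5×18.0 + 7.0] = 0.460 × 16.0 = 7.36 L·cmH2O.
Power = 18 × 7.36 = 132.48 L·cmH2O/min.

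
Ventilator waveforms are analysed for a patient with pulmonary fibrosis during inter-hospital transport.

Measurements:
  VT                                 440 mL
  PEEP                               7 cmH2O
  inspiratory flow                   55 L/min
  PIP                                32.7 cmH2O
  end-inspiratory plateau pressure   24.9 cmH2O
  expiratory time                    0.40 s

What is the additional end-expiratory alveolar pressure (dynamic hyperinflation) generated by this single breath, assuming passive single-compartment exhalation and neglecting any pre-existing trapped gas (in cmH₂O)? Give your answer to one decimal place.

Flow: 55 L/min ÷ 60 = 0.9167 L/s.
R = (PIP − Pplat)/V̇ = (32.7 − 24.9) / 0.9167 = 7.8/0.9167 = 8.509 cmH2O·s/L.
C = Vt/(Pplat − PEEP) = 440.0 / (24.9 − 7) = 440.0/17.9 = 24.581 mL/cmH2O.
τ = R × C = 8.509 × 0.02458 L/cmH2O = 0.2092 s.
Fraction remaining = e^(−Te/τ) = e^(−0.40/0.2092) = 0.1478; trapped volume = 440.0 × 0.1478 = 65.032 mL.
Additional alveolar pressure from trapping ≈ V_trapped / C = 65.032 / 24.581 = 2.646 cmH2O.

2.6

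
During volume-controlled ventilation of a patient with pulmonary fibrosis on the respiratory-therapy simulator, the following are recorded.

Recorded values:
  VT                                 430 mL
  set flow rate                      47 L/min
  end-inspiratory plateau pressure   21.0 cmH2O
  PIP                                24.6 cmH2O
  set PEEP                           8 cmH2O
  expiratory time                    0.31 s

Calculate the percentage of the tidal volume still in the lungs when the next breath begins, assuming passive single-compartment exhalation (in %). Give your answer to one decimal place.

13.0

Flow: 47 L/min ÷ 60 = 0.7833 L/s.
R = (PIP − Pplat)/V̇ = (24.6 − 21.0) / 0.7833 = 3.6/0.7833 = 4.596 cmH2O·s/L.
C = Vt/(Pplat − PEEP) = 430.0 / (21.0 − 8) = 430.0/13.0 = 33.077 mL/cmH2O.
τ = R × C = 4.596 × 0.03308 L/cmH2O = 0.152 s.
Fraction remaining at end-expiration = e^(−Te/τ) = e^(−0.31/0.152) = 0.1301 → 13.01%.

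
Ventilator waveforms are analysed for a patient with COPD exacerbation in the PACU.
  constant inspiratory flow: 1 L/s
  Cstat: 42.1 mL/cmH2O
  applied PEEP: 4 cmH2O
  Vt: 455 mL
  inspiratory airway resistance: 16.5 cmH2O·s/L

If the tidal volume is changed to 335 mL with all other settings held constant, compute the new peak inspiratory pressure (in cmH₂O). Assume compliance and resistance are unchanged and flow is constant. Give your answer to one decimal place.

PIP = Vt/C + R·V̇ + PEEP (constant-flow equation of motion).
Only the elastic term changes: ΔPIP = ΔVt / C = (335 − 455) / 42.1 = -2.85 cmH2O.
Original PIP = 455/42.1 + 16.5×1 + 4 = 31.308 cmH2O; new PIP = 31.308 + (-2.85) = 28.458 cmH2O.

28.5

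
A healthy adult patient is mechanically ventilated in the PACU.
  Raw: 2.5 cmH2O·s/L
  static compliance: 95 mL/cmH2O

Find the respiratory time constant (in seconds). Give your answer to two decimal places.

0.24

τ = R × C = 2.5 × 95 mL/cmH2O = 2.5 × 0.095 L/cmH2O = 0.2375 s.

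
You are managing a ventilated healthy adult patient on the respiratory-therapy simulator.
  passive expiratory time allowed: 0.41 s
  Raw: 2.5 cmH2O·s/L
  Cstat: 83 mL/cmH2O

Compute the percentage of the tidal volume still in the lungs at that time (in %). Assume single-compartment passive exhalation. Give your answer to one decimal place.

13.9

τ = R × C = 2.5 × 83 mL/cmH2O = 2.5 × 0.083 L/cmH2O = 0.2075 s.
Passive exhalation: V(t)/V₀ = e^(−t/τ) = e^(−0.41/0.2075) = 0.1386.
Fraction remaining = 0.1386 → 13.86%.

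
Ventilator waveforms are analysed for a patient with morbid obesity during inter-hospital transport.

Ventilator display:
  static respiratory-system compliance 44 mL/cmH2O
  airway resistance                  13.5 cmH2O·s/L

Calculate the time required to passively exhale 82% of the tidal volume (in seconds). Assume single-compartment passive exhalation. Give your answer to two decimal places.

1.02

τ = R × C = 13.5 × 44 mL/cmH2O = 13.5 × 0.044 L/cmH2O = 0.594 s.
Exhaled fraction f = 1 − e^(−t/τ) → t = −τ·ln(1 − f) = −0.594·ln(0.18) = 1.019 s.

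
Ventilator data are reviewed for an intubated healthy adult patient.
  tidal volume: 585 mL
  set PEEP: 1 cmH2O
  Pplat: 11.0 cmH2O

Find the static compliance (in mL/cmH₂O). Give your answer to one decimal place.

58.5

Cstat = Vt / (Pplat − PEEP) = 585 / (11.0 − 1) = 585 / 10.0 = 58.5 mL/cmH2O.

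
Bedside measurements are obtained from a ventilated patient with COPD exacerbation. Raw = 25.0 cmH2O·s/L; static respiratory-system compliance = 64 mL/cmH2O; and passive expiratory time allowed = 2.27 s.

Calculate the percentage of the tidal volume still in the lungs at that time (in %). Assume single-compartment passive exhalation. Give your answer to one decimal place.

24.2

τ = R × C = 25.0 × 64 mL/cmH2O = 25.0 × 0.064 L/cmH2O = 1.6 s.
Passive exhalation: V(t)/V₀ = e^(−t/τ) = e^(−2.27/1.6) = 0.242.
Fraction remaining = 0.242 → 24.2%.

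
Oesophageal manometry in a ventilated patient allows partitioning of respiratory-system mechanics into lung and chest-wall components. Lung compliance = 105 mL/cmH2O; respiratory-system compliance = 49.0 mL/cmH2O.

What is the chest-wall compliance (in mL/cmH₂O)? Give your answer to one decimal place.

91.9

1/Ccw = 1/Crs − 1/CL.
1/Ccw = 1/49.0 − 1/105 = 0.01088.
Ccw = 91.912 mL/cmH2O.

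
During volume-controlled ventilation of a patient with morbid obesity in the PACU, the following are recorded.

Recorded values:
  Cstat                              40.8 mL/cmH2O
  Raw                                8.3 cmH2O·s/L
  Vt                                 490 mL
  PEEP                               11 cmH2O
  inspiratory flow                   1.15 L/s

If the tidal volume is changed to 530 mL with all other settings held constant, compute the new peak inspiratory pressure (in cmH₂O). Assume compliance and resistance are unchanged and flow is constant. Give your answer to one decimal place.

PIP = Vt/C + R·V̇ + PEEP (constant-flow equation of motion).
Only the elastic term changes: ΔPIP = ΔVt / C = (530 − 490) / 40.8 = 0.9804 cmH2O.
Original PIP = 490/40.8 + 8.3×1.15 + 11 = 32.555 cmH2O; new PIP = 32.555 + (0.9804) = 33.535 cmH2O.

33.5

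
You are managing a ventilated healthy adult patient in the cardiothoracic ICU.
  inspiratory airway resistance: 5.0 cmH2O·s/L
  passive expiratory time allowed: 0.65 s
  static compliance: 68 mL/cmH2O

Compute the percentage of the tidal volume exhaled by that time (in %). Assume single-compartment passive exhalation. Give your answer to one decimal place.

85.2

τ = R × C = 5.0 × 68 mL/cmH2O = 5.0 × 0.068 L/cmH2O = 0.34 s.
Passive exhalation: V(t)/V₀ = e^(−t/τ) = e^(−0.65/0.34) = 0.1478.
Fraction exhaled = 1 − 0.1478 = 0.8522 → 85.22%.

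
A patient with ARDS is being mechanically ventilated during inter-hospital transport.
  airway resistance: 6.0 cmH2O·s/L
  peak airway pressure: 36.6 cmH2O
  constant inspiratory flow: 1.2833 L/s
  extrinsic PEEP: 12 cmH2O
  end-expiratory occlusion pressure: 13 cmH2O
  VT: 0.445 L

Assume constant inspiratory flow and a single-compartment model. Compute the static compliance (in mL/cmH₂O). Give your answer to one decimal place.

Total PEEP = 13 cmH2O (set 12 + intrinsic 1); this is the baseline alveolar pressure.
Equation of motion (constant flow): PIP = Vt/C + R·V̇ + PEEP.
Vt/C = PIP − R·V̇ − PEEP = 36.6 − 6.0×1.2833 − 13 = 36.6 − 7.7 − 13 = 15.9 cmH2O.
C = Vt / 15.9 = 445 / 15.9 = 27.987 mL/cmH2O.

28.0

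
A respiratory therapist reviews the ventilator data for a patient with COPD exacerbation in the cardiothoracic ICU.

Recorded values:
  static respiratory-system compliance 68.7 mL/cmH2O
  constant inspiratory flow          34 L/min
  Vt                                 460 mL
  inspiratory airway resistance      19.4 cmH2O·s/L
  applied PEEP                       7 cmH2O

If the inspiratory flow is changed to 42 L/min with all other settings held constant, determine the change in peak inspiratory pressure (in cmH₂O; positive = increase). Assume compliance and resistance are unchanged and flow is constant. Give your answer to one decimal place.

2.6

Flow: 34 L/min ÷ 60 = 0.5667 L/s.
New flow: 42 L/min ÷ 60 = 0.7 L/s.
PIP = Vt/C + R·V̇ + PEEP (constant-flow equation of motion).
Only the resistive term changes: ΔPIP = R × ΔV̇ = 19.4 × (0.7 − 0.5667) = 19.4 × 0.1333 = 2.586 cmH2O.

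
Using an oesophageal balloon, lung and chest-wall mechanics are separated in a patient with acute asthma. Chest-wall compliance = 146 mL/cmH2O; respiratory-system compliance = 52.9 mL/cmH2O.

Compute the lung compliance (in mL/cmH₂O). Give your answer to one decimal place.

83.0

1/CL = 1/Crs − 1/Ccw.
1/CL = 1/52.9 − 1/146 = 0.01205.
CL = 82.988 mL/cmH2O.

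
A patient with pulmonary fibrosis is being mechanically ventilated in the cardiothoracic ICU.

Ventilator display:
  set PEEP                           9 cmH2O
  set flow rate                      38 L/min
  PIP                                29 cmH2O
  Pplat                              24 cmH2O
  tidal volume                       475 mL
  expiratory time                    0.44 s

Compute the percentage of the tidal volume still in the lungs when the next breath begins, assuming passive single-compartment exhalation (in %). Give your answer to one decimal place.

Flow: 38 L/min ÷ 60 = 0.6333 L/s.
R = (PIP − Pplat)/V̇ = (29 − 24) / 0.6333 = 5.0/0.6333 = 7.895 cmH2O·s/L.
C = Vt/(Pplat − PEEP) = 475.0 / (24 − 9) = 475.0/15.0 = 31.667 mL/cmH2O.
τ = R × C = 7.895 × 0.03167 L/cmH2O = 0.25 s.
Fraction remaining at end-expiration = e^(−Te/τ) = e^(−0.44/0.25) = 0.172 → 17.2%.

17.2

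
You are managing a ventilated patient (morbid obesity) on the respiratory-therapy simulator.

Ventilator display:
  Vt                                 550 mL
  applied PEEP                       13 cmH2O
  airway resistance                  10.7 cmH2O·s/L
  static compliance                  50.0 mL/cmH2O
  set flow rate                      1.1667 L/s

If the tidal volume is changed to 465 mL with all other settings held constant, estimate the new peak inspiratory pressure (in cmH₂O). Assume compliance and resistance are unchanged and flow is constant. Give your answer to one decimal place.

PIP = Vt/C + R·V̇ + PEEP (constant-flow equation of motion).
Only the elastic term changes: ΔPIP = ΔVt / C = (465 − 550) / 50.0 = -1.7 cmH2O.
Original PIP = 550/50.0 + 10.7×1.1667 + 13 = 36.484 cmH2O; new PIP = 36.484 + (-1.7) = 34.784 cmH2O.

34.8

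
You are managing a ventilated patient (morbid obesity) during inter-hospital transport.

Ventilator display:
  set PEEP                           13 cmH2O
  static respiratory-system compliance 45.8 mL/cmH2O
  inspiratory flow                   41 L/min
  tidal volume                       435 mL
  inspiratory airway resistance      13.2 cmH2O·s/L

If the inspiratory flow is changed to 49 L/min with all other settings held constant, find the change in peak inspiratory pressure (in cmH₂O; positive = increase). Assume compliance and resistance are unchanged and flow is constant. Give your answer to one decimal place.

1.8

Flow: 41 L/min ÷ 60 = 0.6833 L/s.
New flow: 49 L/min ÷ 60 = 0.8167 L/s.
PIP = Vt/C + R·V̇ + PEEP (constant-flow equation of motion).
Only the resistive term changes: ΔPIP = R × ΔV̇ = 13.2 × (0.8167 − 0.6833) = 13.2 × 0.1334 = 1.761 cmH2O.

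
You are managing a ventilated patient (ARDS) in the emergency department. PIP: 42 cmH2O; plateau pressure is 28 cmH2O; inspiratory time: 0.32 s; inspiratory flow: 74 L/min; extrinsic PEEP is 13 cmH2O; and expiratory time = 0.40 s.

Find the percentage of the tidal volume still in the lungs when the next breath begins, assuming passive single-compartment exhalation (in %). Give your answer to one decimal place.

26.2

Flow: 74 L/min ÷ 60 = 1.2333 L/s.
Vt = flow × Ti = 1.2333 L/s × 0.32 s × 1000 mL/L = 394.66 mL.
R = (PIP − Pplat)/V̇ = (42 − 28) / 1.2333 = 14.0/1.2333 = 11.352 cmH2O·s/L.
C = Vt/(Pplat − PEEP) = 394.66 / (28 − 13) = 394.66/15.0 = 26.311 mL/cmH2O.
τ = R × C = 11.352 × 0.02631 L/cmH2O = 0.2987 s.
Fraction remaining at end-expiration = e^(−Te/τ) = e^(−0.40/0.2987) = 0.2621 → 26.21%.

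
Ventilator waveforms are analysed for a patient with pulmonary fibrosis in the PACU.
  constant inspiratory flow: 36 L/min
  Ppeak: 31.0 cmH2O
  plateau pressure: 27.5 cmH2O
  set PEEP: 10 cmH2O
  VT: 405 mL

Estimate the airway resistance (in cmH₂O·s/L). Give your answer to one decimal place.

Flow: 36 L/min ÷ 60 = 0.6 L/s.
Raw = (PIP − Pplat) / flow = (31.0 − 27.5) / 0.6 = 3.5 / 0.6 = 5.833 cmH2O·s/L.

5.8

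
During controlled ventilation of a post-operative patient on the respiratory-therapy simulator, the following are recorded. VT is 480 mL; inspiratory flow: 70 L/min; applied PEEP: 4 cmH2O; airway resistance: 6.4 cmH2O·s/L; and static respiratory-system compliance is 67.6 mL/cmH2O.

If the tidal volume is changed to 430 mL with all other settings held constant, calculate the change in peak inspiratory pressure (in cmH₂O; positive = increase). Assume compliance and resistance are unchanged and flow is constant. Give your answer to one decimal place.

-0.7

PIP = Vt/C + R·V̇ + PEEP (constant-flow equation of motion).
Only the elastic term changes: ΔPIP = ΔVt / C = (430 − 480) / 67.6 = -0.7396 cmH2O.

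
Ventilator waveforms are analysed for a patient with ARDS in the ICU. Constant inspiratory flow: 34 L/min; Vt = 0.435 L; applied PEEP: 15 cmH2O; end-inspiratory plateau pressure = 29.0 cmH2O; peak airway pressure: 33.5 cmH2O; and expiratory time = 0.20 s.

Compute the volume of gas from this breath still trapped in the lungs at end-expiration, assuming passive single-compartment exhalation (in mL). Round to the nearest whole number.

Flow: 34 L/min ÷ 60 = 0.5667 L/s.
R = (PIP − Pplat)/V̇ = (33.5 − 29.0) / 0.5667 = 4.5/0.5667 = 7.941 cmH2O·s/L.
C = Vt/(Pplat − PEEP) = 435.0 / (29.0 − 15) = 435.0/14.0 = 31.071 mL/cmH2O.
τ = R × C = 7.941 × 0.03107 L/cmH2O = 0.2467 s.
Fraction remaining = e^(−Te/τ) = e^(−0.20/0.2467) = 0.4445.
Trapped volume = 435.0 × 0.4445 = 193.36 mL.

193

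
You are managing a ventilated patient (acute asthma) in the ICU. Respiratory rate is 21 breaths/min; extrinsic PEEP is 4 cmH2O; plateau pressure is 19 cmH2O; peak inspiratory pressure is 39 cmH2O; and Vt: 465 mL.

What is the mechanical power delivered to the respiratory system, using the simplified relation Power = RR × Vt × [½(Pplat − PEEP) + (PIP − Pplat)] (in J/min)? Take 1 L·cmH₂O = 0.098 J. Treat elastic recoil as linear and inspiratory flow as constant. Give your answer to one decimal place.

Per-breath work = Vt × [½(Pplat−PEEP) + (PIP−Pplat)] = 0.465 × [0.5×15.0 + 20.0] = 0.465 × 27.5 = 12.788 L·cmH2O.
Power = 21 × 12.788 = 268.55 L·cmH2O/min.
× 0.098 J/(L·cmH2O) → 26.318 J/min.

26.3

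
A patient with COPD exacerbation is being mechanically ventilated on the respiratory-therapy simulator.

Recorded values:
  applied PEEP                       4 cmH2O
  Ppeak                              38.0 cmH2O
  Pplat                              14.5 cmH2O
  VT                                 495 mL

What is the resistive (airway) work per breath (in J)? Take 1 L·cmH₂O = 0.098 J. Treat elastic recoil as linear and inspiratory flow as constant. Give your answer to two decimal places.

With constant inspiratory flow the resistive pressure is constant at PIP − Pplat = 38.0 − 14.5 = 23.5 cmH2O, so resistive work = 23.5 × 0.495 = 11.633 L·cmH2O.
× 0.098 J/(L·cmH2O) → 1.14 J.

1.14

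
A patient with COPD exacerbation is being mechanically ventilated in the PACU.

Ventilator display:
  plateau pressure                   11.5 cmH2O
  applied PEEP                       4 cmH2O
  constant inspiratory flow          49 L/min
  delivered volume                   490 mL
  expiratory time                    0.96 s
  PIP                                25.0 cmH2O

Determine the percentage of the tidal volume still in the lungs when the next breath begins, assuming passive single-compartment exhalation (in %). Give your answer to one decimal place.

41.1

Flow: 49 L/min ÷ 60 = 0.8167 L/s.
R = (PIP − Pplat)/V̇ = (25.0 − 11.5) / 0.8167 = 13.5/0.8167 = 16.53 cmH2O·s/L.
C = Vt/(Pplat − PEEP) = 490.0 / (11.5 − 4) = 490.0/7.5 = 65.333 mL/cmH2O.
τ = R × C = 16.53 × 0.06533 L/cmH2O = 1.08 s.
Fraction remaining at end-expiration = e^(−Te/τ) = e^(−0.96/1.08) = 0.4111 → 41.11%.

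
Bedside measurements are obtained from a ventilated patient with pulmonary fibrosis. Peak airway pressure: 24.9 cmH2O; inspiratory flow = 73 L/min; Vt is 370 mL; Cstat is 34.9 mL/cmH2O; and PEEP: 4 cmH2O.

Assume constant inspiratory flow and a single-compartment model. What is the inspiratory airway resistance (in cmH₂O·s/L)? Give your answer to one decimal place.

8.5

Flow: 73 L/min ÷ 60 = 1.2167 L/s.
Equation of motion (constant flow): PIP = Vt/C + R·V̇ + PEEP.
R·V̇ = PIP − Vt/C − PEEP = 24.9 − 370/34.9 − 4 = 24.9 − 10.602 − 4 = 10.298 cmH2O.
R = 10.298 / 1.2167 = 8.464 cmH2O·s/L.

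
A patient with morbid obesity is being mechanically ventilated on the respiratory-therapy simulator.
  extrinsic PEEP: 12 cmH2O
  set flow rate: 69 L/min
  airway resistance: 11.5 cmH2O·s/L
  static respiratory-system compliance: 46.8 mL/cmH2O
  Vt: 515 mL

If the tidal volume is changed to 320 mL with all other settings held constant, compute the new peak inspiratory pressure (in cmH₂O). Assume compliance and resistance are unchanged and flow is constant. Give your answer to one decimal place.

32.1

Flow: 69 L/min ÷ 60 = 1.15 L/s.
PIP = Vt/C + R·V̇ + PEEP (constant-flow equation of motion).
Only the elastic term changes: ΔPIP = ΔVt / C = (320 − 515) / 46.8 = -4.167 cmH2O.
Original PIP = 515/46.8 + 11.5×1.15 + 12 = 36.229 cmH2O; new PIP = 36.229 + (-4.167) = 32.062 cmH2O.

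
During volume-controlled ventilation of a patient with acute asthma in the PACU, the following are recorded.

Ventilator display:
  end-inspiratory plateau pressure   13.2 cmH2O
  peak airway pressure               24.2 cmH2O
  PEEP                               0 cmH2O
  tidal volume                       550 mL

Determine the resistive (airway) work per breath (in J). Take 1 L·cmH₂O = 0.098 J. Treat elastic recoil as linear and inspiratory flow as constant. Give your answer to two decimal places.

With constant inspiratory flow the resistive pressure is constant at PIP − Pplat = 24.2 − 13.2 = 11.0 cmH2O, so resistive work = 11.0 × 0.550 = 6.05 L·cmH2O.
× 0.098 J/(L·cmH2O) → 0.5929 J.

0.59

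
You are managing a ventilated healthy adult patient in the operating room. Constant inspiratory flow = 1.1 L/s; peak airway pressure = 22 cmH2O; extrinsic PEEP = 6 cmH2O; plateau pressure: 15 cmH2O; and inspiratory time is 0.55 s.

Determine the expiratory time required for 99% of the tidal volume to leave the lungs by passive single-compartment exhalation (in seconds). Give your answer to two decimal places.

1.97

Vt = flow × Ti = 1.1 L/s × 0.55 s × 1000 mL/L = 605.0 mL.
R = (PIP − Pplat)/V̇ = (22 − 15) / 1.1 = 7.0/1.1 = 6.364 cmH2O·s/L.
C = Vt/(Pplat − PEEP) = 605.0 / (15 − 6) = 605.0/9.0 = 67.222 mL/cmH2O.
τ = R × C = 6.364 × 0.06722 L/cmH2O = 0.4278 s.
t = −τ·ln(1 − 0.99) = −0.4278·ln(0.01) = 1.97 s.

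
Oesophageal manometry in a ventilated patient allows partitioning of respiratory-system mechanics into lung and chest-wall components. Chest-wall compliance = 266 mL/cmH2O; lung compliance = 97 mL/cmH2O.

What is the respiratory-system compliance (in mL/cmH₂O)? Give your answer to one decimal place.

71.1

Lung and chest wall are elastances in series: 1/Crs = 1/CL + 1/Ccw.
1/Crs = 1/97 + 1/266 = 0.01407.
Crs = 71.073 mL/cmH2O.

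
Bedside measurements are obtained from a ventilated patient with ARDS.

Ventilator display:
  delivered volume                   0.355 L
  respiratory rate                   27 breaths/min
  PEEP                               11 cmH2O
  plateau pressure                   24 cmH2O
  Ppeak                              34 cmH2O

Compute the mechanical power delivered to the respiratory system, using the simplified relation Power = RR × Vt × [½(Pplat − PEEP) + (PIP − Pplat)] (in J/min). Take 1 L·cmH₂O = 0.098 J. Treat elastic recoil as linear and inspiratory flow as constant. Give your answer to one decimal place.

15.5

Per-breath work = Vt × [½(Pplat−PEEP) + (PIP−Pplat)] = 0.355 × [0.5×13.0 + 10.0] = 0.355 × 16.5 = 5.858 L·cmH2O.
Power = 27 × 5.858 = 158.17 L·cmH2O/min.
× 0.098 J/(L·cmH2O) → 15.501 J/min.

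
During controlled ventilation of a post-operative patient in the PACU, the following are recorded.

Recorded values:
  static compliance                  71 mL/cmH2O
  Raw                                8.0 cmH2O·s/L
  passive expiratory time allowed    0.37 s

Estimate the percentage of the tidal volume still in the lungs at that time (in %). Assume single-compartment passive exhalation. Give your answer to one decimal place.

τ = R × C = 8.0 × 71 mL/cmH2O = 8.0 × 0.071 L/cmH2O = 0.568 s.
Passive exhalation: V(t)/V₀ = e^(−t/τ) = e^(−0.37/0.568) = 0.5213.
Fraction remaining = 0.5213 → 52.13%.

52.1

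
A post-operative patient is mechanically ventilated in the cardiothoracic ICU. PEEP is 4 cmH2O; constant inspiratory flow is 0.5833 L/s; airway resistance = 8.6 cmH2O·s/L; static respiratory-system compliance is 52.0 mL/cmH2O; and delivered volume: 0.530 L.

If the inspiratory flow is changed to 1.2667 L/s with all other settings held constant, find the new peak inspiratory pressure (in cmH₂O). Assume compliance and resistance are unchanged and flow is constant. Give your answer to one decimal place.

PIP = Vt/C + R·V̇ + PEEP (constant-flow equation of motion).
Only the resistive term changes: ΔPIP = R × ΔV̇ = 8.6 × (1.2667 − 0.5833) = 8.6 × 0.6834 = 5.877 cmH2O.
Original PIP = 530/52.0 + 8.6×0.5833 + 4 = 19.209 cmH2O; new PIP = 19.209 + (5.877) = 25.086 cmH2O.

25.1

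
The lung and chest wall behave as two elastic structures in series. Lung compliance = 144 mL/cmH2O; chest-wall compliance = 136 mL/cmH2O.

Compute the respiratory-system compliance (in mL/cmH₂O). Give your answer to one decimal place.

Lung and chest wall are elastances in series: 1/Crs = 1/CL + 1/Ccw.
1/Crs = 1/144 + 1/136 = 0.0143.
Crs = 69.93 mL/cmH2O.

69.9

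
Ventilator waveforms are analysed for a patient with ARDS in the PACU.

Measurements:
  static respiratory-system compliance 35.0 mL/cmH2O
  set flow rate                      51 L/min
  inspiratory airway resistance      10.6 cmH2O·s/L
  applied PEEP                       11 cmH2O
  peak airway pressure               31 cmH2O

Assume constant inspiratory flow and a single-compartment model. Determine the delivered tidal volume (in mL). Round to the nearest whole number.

385

Flow: 51 L/min ÷ 60 = 0.85 L/s.
Equation of motion (constant flow): PIP = Vt/C + R·V̇ + PEEP.
Vt/C = PIP − R·V̇ − PEEP = 31 − 9.01 − 11 = 10.99 cmH2O.
Vt = C × 10.99 = 35.0 × 10.99 = 384.65 mL.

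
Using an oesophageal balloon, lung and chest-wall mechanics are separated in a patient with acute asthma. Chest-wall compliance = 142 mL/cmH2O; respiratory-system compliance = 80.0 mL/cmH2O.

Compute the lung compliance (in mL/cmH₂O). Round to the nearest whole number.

1/CL = 1/Crs − 1/Ccw.
1/CL = 1/80.0 − 1/142 = 0.005458.
CL = 183.22 mL/cmH2O.

183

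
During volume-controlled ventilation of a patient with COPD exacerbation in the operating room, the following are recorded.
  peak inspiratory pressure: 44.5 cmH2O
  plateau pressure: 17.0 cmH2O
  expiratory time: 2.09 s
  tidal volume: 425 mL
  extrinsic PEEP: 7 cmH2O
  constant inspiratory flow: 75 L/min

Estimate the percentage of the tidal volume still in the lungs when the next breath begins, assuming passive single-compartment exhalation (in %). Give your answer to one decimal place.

Flow: 75 L/min ÷ 60 = 1.25 L/s.
R = (PIP − Pplat)/V̇ = (44.5 − 17.0) / 1.25 = 27.5/1.25 = 22.0 cmH2O·s/L.
C = Vt/(Pplat − PEEP) = 425.0 / (17.0 − 7) = 425.0/10.0 = 42.5 mL/cmH2O.
τ = R × C = 22.0 × 0.0425 L/cmH2O = 0.935 s.
Fraction remaining at end-expiration = e^(−Te/τ) = e^(−2.09/0.935) = 0.107 → 10.7%.

10.7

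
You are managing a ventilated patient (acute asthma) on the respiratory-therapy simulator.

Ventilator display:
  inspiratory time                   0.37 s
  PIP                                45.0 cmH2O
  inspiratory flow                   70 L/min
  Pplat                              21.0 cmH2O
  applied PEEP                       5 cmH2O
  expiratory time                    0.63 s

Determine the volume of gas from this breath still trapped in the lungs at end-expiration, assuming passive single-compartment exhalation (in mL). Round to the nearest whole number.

Flow: 70 L/min ÷ 60 = 1.1667 L/s.
Vt = flow × Ti = 1.1667 L/s × 0.37 s × 1000 mL/L = 431.68 mL.
R = (PIP − Pplat)/V̇ = (45.0 − 21.0) / 1.1667 = 24.0/1.1667 = 20.571 cmH2O·s/L.
C = Vt/(Pplat − PEEP) = 431.68 / (21.0 − 5) = 431.68/16.0 = 26.98 mL/cmH2O.
τ = R × C = 20.571 × 0.02698 L/cmH2O = 0.555 s.
Fraction remaining = e^(−Te/τ) = e^(−0.63/0.555) = 0.3214.
Trapped volume = 431.68 × 0.3214 = 138.74 mL.

139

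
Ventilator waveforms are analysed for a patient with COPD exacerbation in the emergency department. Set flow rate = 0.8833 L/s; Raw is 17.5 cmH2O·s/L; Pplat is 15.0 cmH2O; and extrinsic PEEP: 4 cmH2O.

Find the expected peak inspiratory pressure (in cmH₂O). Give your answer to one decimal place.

PIP = Pplat + Raw × flow = 15.0 + 17.5 × 0.8833 = 15.0 + 15.458 = 30.458 cmH2O.

30.5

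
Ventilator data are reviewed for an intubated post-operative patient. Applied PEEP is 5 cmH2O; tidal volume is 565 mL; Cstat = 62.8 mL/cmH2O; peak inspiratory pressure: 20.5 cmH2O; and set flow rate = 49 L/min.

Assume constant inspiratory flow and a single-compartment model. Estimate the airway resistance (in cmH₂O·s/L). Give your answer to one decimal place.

8.0

Flow: 49 L/min ÷ 60 = 0.8167 L/s.
Equation of motion (constant flow): PIP = Vt/C + R·V̇ + PEEP.
R·V̇ = PIP − Vt/C − PEEP = 20.5 − 565/62.8 − 5 = 20.5 − 8.997 − 5 = 6.503 cmH2O.
R = 6.503 / 0.8167 = 7.963 cmH2O·s/L.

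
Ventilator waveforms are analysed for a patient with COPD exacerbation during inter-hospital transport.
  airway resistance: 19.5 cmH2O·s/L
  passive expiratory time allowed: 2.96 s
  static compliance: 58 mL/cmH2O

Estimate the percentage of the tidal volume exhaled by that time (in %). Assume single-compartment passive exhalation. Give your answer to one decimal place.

92.7

τ = R × C = 19.5 × 58 mL/cmH2O = 19.5 × 0.058 L/cmH2O = 1.131 s.
Passive exhalation: V(t)/V₀ = e^(−t/τ) = e^(−2.96/1.131) = 0.07301.
Fraction exhaled = 1 − 0.07301 = 0.927 → 92.7%.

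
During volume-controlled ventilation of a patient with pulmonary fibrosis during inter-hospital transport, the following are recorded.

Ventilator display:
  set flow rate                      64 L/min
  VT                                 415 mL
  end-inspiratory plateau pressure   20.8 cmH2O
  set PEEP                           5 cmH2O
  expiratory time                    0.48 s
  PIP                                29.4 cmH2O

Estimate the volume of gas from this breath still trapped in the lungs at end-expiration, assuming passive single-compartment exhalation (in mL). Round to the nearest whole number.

43

Flow: 64 L/min ÷ 60 = 1.0667 L/s.
R = (PIP − Pplat)/V̇ = (29.4 − 20.8) / 1.0667 = 8.6/1.0667 = 8.062 cmH2O·s/L.
C = Vt/(Pplat − PEEP) = 415.0 / (20.8 − 5) = 415.0/15.8 = 26.266 mL/cmH2O.
τ = R × C = 8.062 × 0.02627 L/cmH2O = 0.2118 s.
Fraction remaining = e^(−Te/τ) = e^(−0.48/0.2118) = 0.1037.
Trapped volume = 415.0 × 0.1037 = 43.036 mL.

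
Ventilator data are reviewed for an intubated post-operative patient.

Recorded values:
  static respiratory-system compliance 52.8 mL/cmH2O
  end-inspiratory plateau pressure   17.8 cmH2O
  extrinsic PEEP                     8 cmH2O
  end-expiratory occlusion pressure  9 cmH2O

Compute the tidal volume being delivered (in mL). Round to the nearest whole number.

465

End-expiratory occlusion gives total PEEP = 9 cmH2O (intrinsic PEEP = 9 − 8 = 1). Use total PEEP for the elastic gradient.
Vt = Cstat × (Pplat − PEEPtotal) = 52.8 × (17.8 − 9) = 52.8 × 8.8 = 464.64 mL.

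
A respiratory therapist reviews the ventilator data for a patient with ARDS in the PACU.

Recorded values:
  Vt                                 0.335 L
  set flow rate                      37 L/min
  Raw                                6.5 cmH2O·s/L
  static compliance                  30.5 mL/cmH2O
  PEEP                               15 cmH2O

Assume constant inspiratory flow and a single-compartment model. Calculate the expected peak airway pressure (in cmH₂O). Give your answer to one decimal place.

30.0

Flow: 37 L/min ÷ 60 = 0.6167 L/s.
Equation of motion (constant flow): PIP = Vt/C + R·V̇ + PEEP.
PIP = 335/30.5 + 6.5×0.6167 + 15 = 10.984 + 4.009 + 15 = 29.993 cmH2O.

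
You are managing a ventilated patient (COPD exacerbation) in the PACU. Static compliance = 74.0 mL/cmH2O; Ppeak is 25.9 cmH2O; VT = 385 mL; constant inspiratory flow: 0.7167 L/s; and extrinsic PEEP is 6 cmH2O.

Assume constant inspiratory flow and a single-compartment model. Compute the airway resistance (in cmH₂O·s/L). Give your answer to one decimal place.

20.5

Equation of motion (constant flow): PIP = Vt/C + R·V̇ + PEEP.
R·V̇ = PIP − Vt/C − PEEP = 25.9 − 385/74.0 − 6 = 25.9 − 5.203 − 6 = 14.697 cmH2O.
R = 14.697 / 0.7167 = 20.506 cmH2O·s/L.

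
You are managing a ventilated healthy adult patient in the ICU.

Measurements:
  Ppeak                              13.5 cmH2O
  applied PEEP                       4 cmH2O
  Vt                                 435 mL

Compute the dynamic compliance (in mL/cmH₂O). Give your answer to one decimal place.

Dynamic compliance = Vt / (PIP − PEEP) = 435 / (13.5 − 4) = 435 / 9.5 = 45.789 mL/cmH2O.

45.8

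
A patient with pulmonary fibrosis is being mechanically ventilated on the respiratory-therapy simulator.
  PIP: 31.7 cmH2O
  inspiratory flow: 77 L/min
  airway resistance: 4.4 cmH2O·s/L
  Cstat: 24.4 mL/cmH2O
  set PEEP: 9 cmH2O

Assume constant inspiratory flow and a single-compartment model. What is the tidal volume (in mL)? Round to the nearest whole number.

Flow: 77 L/min ÷ 60 = 1.2833 L/s.
Equation of motion (constant flow): PIP = Vt/C + R·V̇ + PEEP.
Vt/C = PIP − R·V̇ − PEEP = 31.7 − 5.647 − 9 = 17.053 cmH2O.
Vt = C × 17.053 = 24.4 × 17.053 = 416.09 mL.

416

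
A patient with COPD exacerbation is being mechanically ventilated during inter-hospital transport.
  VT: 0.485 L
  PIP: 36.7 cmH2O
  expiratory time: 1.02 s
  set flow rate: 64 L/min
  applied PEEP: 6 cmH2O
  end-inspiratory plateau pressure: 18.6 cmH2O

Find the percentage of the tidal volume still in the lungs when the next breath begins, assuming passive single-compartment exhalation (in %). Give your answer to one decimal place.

21.0

Flow: 64 L/min ÷ 60 = 1.0667 L/s.
R = (PIP − Pplat)/V̇ = (36.7 − 18.6) / 1.0667 = 18.1/1.0667 = 16.968 cmH2O·s/L.
C = Vt/(Pplat − PEEP) = 485.0 / (18.6 − 6) = 485.0/12.6 = 38.492 mL/cmH2O.
τ = R × C = 16.968 × 0.03849 L/cmH2O = 0.6531 s.
Fraction remaining at end-expiration = e^(−Te/τ) = e^(−1.02/0.6531) = 0.2098 → 20.98%.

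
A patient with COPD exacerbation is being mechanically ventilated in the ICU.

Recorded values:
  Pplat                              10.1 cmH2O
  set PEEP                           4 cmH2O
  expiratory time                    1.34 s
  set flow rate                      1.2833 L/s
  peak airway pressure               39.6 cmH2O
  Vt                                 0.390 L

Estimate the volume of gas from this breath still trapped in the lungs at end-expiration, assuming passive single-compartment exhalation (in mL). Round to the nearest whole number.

157

R = (PIP − Pplat)/V̇ = (39.6 − 10.1) / 1.2833 = 29.5/1.2833 = 22.988 cmH2O·s/L.
C = Vt/(Pplat − PEEP) = 390.0 / (10.1 − 4) = 390.0/6.1 = 63.934 mL/cmH2O.
τ = R × C = 22.988 × 0.06393 L/cmH2O = 1.47 s.
Fraction remaining = e^(−Te/τ) = e^(−1.34/1.47) = 0.4019.
Trapped volume = 390.0 × 0.4019 = 156.74 mL.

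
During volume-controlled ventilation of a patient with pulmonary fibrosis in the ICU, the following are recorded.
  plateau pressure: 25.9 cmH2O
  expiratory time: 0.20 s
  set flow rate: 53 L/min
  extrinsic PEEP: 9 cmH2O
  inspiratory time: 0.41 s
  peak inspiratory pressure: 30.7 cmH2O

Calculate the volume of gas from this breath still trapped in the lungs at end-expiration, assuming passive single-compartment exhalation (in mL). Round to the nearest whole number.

65

Flow: 53 L/min ÷ 60 = 0.8833 L/s.
Vt = flow × Ti = 0.8833 L/s × 0.41 s × 1000 mL/L = 362.15 mL.
R = (PIP − Pplat)/V̇ = (30.7 − 25.9) / 0.8833 = 4.8/0.8833 = 5.434 cmH2O·s/L.
C = Vt/(Pplat − PEEP) = 362.15 / (25.9 − 9) = 362.15/16.9 = 21.429 mL/cmH2O.
τ = R × C = 5.434 × 0.02143 L/cmH2O = 0.1165 s.
Fraction remaining = e^(−Te/τ) = e^(−0.20/0.1165) = 0.1797.
Trapped volume = 362.15 × 0.1797 = 65.078 mL.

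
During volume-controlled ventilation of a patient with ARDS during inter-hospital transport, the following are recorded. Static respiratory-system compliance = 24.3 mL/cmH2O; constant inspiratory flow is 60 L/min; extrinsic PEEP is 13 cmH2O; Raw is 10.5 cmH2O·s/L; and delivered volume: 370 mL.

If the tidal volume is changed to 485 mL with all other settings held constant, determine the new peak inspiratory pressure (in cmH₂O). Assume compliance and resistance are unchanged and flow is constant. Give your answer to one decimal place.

Flow: 60 L/min ÷ 60 = 1 L/s.
PIP = Vt/C + R·V̇ + PEEP (constant-flow equation of motion).
Only the elastic term changes: ΔPIP = ΔVt / C = (485 − 370) / 24.3 = 4.733 cmH2O.
Original PIP = 370/24.3 + 10.5×1 + 13 = 38.726 cmH2O; new PIP = 38.726 + (4.733) = 43.459 cmH2O.

43.5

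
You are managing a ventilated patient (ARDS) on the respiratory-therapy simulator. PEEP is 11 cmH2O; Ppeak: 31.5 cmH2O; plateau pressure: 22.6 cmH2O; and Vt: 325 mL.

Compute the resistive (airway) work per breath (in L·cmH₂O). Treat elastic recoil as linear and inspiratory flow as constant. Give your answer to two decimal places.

2.89

With constant inspiratory flow the resistive pressure is constant at PIP − Pplat = 31.5 − 22.6 = 8.9 cmH2O, so resistive work = 8.9 × 0.325 = 2.893 L·cmH2O.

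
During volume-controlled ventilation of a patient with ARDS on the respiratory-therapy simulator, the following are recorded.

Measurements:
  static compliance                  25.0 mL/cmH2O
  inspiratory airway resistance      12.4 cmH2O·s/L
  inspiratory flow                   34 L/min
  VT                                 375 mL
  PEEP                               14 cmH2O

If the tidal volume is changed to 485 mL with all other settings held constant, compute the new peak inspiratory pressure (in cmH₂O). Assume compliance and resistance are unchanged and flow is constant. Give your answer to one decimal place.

Flow: 34 L/min ÷ 60 = 0.5667 L/s.
PIP = Vt/C + R·V̇ + PEEP (constant-flow equation of motion).
Only the elastic term changes: ΔPIP = ΔVt / C = (485 − 375) / 25.0 = 4.4 cmH2O.
Original PIP = 375/25.0 + 12.4×0.5667 + 14 = 36.027 cmH2O; new PIP = 36.027 + (4.4) = 40.427 cmH2O.

40.4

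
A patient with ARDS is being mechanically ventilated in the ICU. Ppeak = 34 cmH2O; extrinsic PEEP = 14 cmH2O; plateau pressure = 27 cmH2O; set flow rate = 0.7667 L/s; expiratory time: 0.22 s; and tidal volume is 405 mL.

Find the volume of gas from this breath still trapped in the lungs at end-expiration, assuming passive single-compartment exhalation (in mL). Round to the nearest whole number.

R = (PIP − Pplat)/V̇ = (34 − 27) / 0.7667 = 7.0/0.7667 = 9.13 cmH2O·s/L.
C = Vt/(Pplat − PEEP) = 405.0 / (27 − 14) = 405.0/13.0 = 31.154 mL/cmH2O.
τ = R × C = 9.13 × 0.03115 L/cmH2O = 0.2844 s.
Fraction remaining = e^(−Te/τ) = e^(−0.22/0.2844) = 0.4614.
Trapped volume = 405.0 × 0.4614 = 186.87 mL.

187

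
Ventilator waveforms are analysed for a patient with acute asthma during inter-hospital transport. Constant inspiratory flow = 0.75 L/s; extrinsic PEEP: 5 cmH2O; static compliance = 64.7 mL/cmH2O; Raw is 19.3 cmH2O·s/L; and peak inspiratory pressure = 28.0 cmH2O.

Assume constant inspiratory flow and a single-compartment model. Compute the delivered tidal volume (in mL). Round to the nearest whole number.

552

Equation of motion (constant flow): PIP = Vt/C + R·V̇ + PEEP.
Vt/C = PIP − R·V̇ − PEEP = 28.0 − 14.475 − 5 = 8.525 cmH2O.
Vt = C × 8.525 = 64.7 × 8.525 = 551.57 mL.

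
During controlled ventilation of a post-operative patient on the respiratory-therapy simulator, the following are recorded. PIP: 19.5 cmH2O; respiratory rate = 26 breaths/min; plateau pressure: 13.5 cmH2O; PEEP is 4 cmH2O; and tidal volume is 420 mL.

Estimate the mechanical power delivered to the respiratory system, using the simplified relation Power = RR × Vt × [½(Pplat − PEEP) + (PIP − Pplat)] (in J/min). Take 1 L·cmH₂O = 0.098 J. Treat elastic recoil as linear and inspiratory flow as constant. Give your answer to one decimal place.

11.5

Per-breath work = Vt × [½(Pplat−PEEP) + (PIP−Pplat)] = 0.420 × [0.5×9.5 + 6.0] = 0.420 × 10.75 = 4.515 L·cmH2O.
Power = 26 × 4.515 = 117.39 L·cmH2O/min.
× 0.098 J/(L·cmH2O) → 11.504 J/min.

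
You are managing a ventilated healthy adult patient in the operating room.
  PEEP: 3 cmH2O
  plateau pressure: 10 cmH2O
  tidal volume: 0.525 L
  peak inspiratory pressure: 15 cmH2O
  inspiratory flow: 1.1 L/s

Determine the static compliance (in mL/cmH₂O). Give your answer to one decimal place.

75.0

Cstat = Vt / (Pplat − PEEP) = 525 / (10 − 3) = 525 / 7.0 = 75.0 mL/cmH2O.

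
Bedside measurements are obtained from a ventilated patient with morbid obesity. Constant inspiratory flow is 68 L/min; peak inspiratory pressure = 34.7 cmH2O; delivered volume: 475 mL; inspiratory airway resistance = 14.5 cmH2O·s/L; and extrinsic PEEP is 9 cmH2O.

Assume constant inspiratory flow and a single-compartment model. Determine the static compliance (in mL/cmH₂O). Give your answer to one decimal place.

Flow: 68 L/min ÷ 60 = 1.1333 L/s.
Equation of motion (constant flow): PIP = Vt/C + R·V̇ + PEEP.
Vt/C = PIP − R·V̇ − PEEP = 34.7 − 14.5×1.1333 − 9 = 34.7 − 16.433 − 9 = 9.267 cmH2O.
C = Vt / 9.267 = 475 / 9.267 = 51.257 mL/cmH2O.

51.3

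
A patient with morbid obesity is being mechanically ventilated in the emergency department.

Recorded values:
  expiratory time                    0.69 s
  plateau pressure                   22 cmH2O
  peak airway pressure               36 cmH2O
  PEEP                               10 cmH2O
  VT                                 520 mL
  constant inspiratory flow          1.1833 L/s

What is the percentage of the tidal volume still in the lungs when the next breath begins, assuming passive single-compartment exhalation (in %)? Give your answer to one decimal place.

R = (PIP − Pplat)/V̇ = (36 − 22) / 1.1833 = 14.0/1.1833 = 11.831 cmH2O·s/L.
C = Vt/(Pplat − PEEP) = 520.0 / (22 − 10) = 520.0/12.0 = 43.333 mL/cmH2O.
τ = R × C = 11.831 × 0.04333 L/cmH2O = 0.5126 s.
Fraction remaining at end-expiration = e^(−Te/τ) = e^(−0.69/0.5126) = 0.2603 → 26.03%.

26.0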